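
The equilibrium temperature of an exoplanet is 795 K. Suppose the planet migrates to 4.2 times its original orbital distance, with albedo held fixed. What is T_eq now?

T_eq ∝ L^(1/4) · d^(−1/2).
T′ = 795 / 4.2^(1/2) = 388 K.

T_eq ≈ 388 K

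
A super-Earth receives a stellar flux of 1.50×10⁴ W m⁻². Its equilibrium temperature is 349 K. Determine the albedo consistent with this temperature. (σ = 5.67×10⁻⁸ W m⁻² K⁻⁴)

From T_eq⁴ = S(1−A)/(4σ): 1−A = 4σT_eq⁴/S.
1−A = 4 × 5.67×10⁻⁸ × (349)⁴ / 1.50×10⁴ = 0.224.

A ≈ 0.78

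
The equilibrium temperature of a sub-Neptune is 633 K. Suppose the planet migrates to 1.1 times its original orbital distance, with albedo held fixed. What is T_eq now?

T_eq ≈ 604 K

T_eq ∝ L^(1/4) · d^(−1/2).
T′ = 633 / 1.1^(1/2) = 604 K.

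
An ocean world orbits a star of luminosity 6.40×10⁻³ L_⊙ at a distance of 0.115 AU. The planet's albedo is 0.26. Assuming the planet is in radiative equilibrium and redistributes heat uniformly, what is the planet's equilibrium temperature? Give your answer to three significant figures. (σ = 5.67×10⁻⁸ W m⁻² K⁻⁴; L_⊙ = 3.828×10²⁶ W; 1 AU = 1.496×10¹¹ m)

d = 0.115 AU = 1.72×10¹⁰ m.
L = 6.40×10⁻³ × 3.828×10²⁶ = 2.45×10²⁴ W.
Flux: S = L/(4πd²) = 2.45×10²⁴/(4π×(1.72×10¹⁰)²) = 659 W m⁻².
Energy balance: absorbed = emitted ⇒ πR²·S(1−A) = 4πR²·σT_eq⁴, so T_eq⁴ = S(1−A)/(4σ).
T_eq = [659 × 0.74 / (4 × 5.67×10⁻⁸)]^(1/4) = (2.15×10⁹)^(1/4) = 215 K.

T_eq ≈ 215 K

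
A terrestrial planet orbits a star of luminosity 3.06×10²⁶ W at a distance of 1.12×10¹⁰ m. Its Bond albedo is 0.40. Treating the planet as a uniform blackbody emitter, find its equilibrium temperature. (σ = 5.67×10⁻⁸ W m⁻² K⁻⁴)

T_eq ≈ 847 K

Flux: S = L/(4πd²) = 3.06×10²⁶/(4π×(1.12×10¹⁰)²) = 1.94×10⁵ W m⁻².
Energy balance: absorbed = emitted ⇒ πR²·S(1−A) = 4πR²·σT_eq⁴, so T_eq⁴ = S(1−A)/(4σ).
T_eq = [1.94×10⁵ × 0.60 / (4 × 5.67×10⁻⁸)]^(1/4) = (5.14×10¹¹)^(1/4) = 847 K.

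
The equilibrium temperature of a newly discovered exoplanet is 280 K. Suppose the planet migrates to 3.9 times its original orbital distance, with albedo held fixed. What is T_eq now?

T_eq ∝ L^(1/4) · d^(−1/2).
T′ = 280 / 3.9^(1/2) = 142 K.

T_eq ≈ 142 K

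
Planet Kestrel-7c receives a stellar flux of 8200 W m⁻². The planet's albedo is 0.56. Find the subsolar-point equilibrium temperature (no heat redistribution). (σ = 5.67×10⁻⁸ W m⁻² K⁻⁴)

T_ss ≈ 502 K

At the subsolar point the surface absorbs S(1−A) and emits σT⁴ per unit area — no factor of 4, since only the local patch is in balance.
T = [8200 × 0.44 / 5.67×10⁻⁸]^(1/4) = (6.36×10¹⁰)^(1/4) = 502 K.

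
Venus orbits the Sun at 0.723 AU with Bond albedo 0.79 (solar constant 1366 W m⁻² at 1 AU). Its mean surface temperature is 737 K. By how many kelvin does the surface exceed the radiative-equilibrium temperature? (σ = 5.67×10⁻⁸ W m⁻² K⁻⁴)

S = 1366/0.723² = 2613 W m⁻².
T_eq = [S(1−A)/(4σ)]^(1/4) = [2613×0.21/(4×5.67×10⁻⁸)]^(1/4) = 221.8 K.
ΔT = T_surf − T_eq = 737 − 221.8.

ΔT ≈ 515.2 K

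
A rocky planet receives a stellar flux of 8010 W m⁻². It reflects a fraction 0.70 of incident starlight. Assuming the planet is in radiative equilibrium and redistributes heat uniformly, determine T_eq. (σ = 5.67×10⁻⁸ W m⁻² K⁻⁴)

T_eq ≈ 321 K

Energy balance: absorbed = emitted ⇒ πR²·S(1−A) = 4πR²·σT_eq⁴, so T_eq⁴ = S(1−A)/(4σ).
T_eq = [8010 × 0.30 / (4 × 5.67×10⁻⁸)]^(1/4) = (1.06×10¹⁰)^(1/4) = 321 K.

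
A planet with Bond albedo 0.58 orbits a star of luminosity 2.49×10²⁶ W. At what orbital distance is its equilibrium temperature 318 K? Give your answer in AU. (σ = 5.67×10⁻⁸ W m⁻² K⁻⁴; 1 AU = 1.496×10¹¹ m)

d ≈ 0.400 AU

From T_eq⁴ = L(1−A)/(16πσd²): d = √[L(1−A)/(16πσT_eq⁴)].
d = √[2.49×10²⁶ × 0.42 / (16π × 5.67×10⁻⁸ × (318)⁴)] = 5.99×10¹⁰ m = 0.400 AU.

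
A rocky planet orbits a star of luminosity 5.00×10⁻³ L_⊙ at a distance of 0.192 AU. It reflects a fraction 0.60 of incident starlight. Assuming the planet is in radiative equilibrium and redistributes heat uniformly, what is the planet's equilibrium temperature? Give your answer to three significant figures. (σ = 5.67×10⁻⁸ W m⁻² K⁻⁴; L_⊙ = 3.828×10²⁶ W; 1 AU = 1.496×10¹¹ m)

d = 0.192 AU = 2.87×10¹⁰ m.
L = 5.00×10⁻³ × 3.828×10²⁶ = 1.91×10²⁴ W.
Flux: S = L/(4πd²) = 1.91×10²⁴/(4π×(2.87×10¹⁰)²) = 185 W m⁻².
Energy balance: absorbed = emitted ⇒ πR²·S(1−A) = 4πR²·σT_eq⁴, so T_eq⁴ = S(1−A)/(4σ).
T_eq = [185 × 0.40 / (4 × 5.67×10⁻⁸)]^(1/4) = (3.26×10⁸)^(1/4) = 134 K.

T_eq ≈ 134 K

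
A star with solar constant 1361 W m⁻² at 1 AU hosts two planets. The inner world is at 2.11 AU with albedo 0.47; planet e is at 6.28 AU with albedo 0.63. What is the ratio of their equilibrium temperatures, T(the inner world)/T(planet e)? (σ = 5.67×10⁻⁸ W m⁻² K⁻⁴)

T₁/T₂ ≈ 1.887

T_eq = [S₀(1−A)/(4σd²)]^(1/4), so T ∝ (1−A)^(1/4) / √d.
T₁ = [1361×0.53/(4×5.67×10⁻⁸×2.11²)]^(1/4) = 163.49 K.
T₂ = [1361×0.37/(4×5.67×10⁻⁸×6.28²)]^(1/4) = 86.62 K.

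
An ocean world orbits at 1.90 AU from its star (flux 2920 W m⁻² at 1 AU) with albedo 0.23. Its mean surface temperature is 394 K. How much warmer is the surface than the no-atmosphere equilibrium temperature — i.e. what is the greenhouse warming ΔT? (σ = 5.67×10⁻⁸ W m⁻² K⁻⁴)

ΔT ≈ 165.1 K

S = 2920/1.90² = 808.9 W m⁻².
T_eq = [S(1−A)/(4σ)]^(1/4) = [808.9×0.77/(4×5.67×10⁻⁸)]^(1/4) = 228.9 K.
ΔT = T_surf − T_eq = 394 − 228.9.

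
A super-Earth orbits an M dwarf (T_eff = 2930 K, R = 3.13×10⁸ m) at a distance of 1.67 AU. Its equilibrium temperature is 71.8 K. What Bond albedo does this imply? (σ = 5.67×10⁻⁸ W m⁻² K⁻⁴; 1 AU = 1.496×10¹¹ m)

A ≈ 0.08

d = 1.67 AU = 2.50×10¹¹ m.
L = 4πR_⋆²σT_⋆⁴ = 4π(3.13×10⁸)² × 5.67×10⁻⁸ × (2930)⁴ = 5.14×10²⁴ W.
S = L/(4πd²) = 6.56 W m⁻².
From T_eq⁴ = S(1−A)/(4σ): 1−A = 4σT_eq⁴/S.
1−A = 4 × 5.67×10⁻⁸ × (71.8)⁴ / 6.56 = 0.919.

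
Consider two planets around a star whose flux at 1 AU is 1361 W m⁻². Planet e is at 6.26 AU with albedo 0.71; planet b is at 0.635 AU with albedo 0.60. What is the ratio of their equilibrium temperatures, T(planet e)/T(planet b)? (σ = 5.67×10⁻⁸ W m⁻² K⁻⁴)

T_eq = [S₀(1−A)/(4σd²)]^(1/4), so T ∝ (1−A)^(1/4) / √d.
T₁ = [1361×0.29/(4×5.67×10⁻⁸×6.26²)]^(1/4) = 81.63 K.
T₂ = [1361×0.40/(4×5.67×10⁻⁸×0.635²)]^(1/4) = 277.77 K.

T₁/T₂ ≈ 0.294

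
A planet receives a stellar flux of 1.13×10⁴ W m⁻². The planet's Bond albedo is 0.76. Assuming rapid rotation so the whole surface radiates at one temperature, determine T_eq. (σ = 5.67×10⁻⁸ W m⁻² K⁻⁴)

Energy balance: absorbed = emitted ⇒ πR²·S(1−A) = 4πR²·σT_eq⁴, so T_eq⁴ = S(1−A)/(4σ).
T_eq = [1.13×10⁴ × 0.24 / (4 × 5.67×10⁻⁸)]^(1/4) = (1.20×10¹⁰)^(1/4) = 331 K.

T_eq ≈ 331 K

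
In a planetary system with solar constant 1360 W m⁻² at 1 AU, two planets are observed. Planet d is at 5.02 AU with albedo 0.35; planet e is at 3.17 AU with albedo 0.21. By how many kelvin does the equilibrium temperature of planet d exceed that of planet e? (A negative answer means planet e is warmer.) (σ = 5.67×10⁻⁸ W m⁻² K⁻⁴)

ΔT ≈ -35.8 K

T_eq = [S₀(1−A)/(4σd²)]^(1/4), so T ∝ (1−A)^(1/4) / √d.
T₁ = [1360×0.65/(4×5.67×10⁻⁸×5.02²)]^(1/4) = 111.52 K.
T₂ = [1360×0.79/(4×5.67×10⁻⁸×3.17²)]^(1/4) = 147.35 K.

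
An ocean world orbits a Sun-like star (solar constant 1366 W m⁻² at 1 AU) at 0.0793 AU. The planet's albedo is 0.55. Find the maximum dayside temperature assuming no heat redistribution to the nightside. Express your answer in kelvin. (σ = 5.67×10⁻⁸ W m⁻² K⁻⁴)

Flux at 0.0793 AU: S = 1366/0.0793² = 2.17×10⁵ W m⁻².
With no redistribution each surface element balances locally: S(1−A) = σT⁴.
T = [2.17×10⁵ × 0.45 / 5.67×10⁻⁸]^(1/4) = (1.72×10¹²)^(1/4) = 1150 K.

T_ss ≈ 1150 K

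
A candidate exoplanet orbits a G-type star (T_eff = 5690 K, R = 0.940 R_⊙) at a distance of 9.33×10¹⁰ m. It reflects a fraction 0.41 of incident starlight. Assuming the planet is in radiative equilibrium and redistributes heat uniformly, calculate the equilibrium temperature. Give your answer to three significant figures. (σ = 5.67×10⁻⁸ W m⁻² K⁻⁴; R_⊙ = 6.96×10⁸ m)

R_⋆ = 0.940 × 6.96×10⁸ = 6.54×10⁸ m.
L = 4πR_⋆²σT_⋆⁴ = 4π(6.54×10⁸)² × 5.67×10⁻⁸ × (5690)⁴ = 3.20×10²⁶ W.
S = L/(4πd²) = 2920 W m⁻².
Energy balance: absorbed = emitted ⇒ πR²·S(1−A) = 4πR²·σT_eq⁴, so T_eq⁴ = S(1−A)/(4σ).
T_eq = [2920 × 0.59 / (4 × 5.67×10⁻⁸)]^(1/4) = (7.60×10⁹)^(1/4) = 295 K.

T_eq ≈ 295 K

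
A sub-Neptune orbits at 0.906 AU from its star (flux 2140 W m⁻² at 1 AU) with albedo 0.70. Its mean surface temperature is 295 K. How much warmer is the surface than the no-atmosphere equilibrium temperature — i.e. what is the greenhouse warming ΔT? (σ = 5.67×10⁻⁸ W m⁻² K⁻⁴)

ΔT ≈ 52.7 K

S = 2140/0.906² = 2607 W m⁻².
T_eq = [S(1−A)/(4σ)]^(1/4) = [2607×0.30/(4×5.67×10⁻⁸)]^(1/4) = 242.3 K.
ΔT = T_surf − T_eq = 295 − 242.3.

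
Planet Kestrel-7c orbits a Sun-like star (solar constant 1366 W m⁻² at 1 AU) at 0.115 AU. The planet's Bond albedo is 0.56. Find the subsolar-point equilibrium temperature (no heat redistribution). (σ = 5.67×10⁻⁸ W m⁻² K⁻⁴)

T_ss ≈ 946 K

Flux at 0.115 AU: S = 1366/0.115² = 1.03×10⁵ W m⁻².
At the subsolar point the surface absorbs S(1−A) and emits σT⁴ per unit area — no factor of 4, since only the local patch is in balance.
T = [1.03×10⁵ × 0.44 / 5.67×10⁻⁸]^(1/4) = (8.02×10¹¹)^(1/4) = 946 K.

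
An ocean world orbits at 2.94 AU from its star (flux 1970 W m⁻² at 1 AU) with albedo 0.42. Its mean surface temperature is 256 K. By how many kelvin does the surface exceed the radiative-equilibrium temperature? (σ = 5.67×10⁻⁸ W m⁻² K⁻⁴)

ΔT ≈ 100.6 K

S = 1970/2.94² = 227.9 W m⁻².
T_eq = [S(1−A)/(4σ)]^(1/4) = [227.9×0.58/(4×5.67×10⁻⁸)]^(1/4) = 155.4 K.
ΔT = T_surf − T_eq = 256 − 155.4.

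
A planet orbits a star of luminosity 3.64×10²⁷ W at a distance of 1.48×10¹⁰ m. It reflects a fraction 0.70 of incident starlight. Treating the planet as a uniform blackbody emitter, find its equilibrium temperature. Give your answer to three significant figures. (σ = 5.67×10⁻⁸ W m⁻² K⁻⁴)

T_eq ≈ 1150 K

Flux: S = L/(4πd²) = 3.64×10²⁷/(4π×(1.48×10¹⁰)²) = 1.32×10⁶ W m⁻².
Energy balance: absorbed = emitted ⇒ πR²·S(1−A) = 4πR²·σT_eq⁴, so T_eq⁴ = S(1−A)/(4σ).
T_eq = [1.32×10⁶ × 0.30 / (4 × 5.67×10⁻⁸)]^(1/4) = (1.75×10¹²)^(1/4) = 1150 K.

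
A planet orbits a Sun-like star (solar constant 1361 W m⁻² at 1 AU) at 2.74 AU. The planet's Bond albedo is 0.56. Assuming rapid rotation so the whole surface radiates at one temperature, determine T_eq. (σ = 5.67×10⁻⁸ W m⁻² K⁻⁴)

T_eq ≈ 137 K

Flux at 2.74 AU: S = 1361/2.74² = 181 W m⁻².
Energy balance: absorbed = emitted ⇒ πR²·S(1−A) = 4πR²·σT_eq⁴, so T_eq⁴ = S(1−A)/(4σ).
T_eq = [181 × 0.44 / (4 × 5.67×10⁻⁸)]^(1/4) = (3.52×10⁸)^(1/4) = 137 K.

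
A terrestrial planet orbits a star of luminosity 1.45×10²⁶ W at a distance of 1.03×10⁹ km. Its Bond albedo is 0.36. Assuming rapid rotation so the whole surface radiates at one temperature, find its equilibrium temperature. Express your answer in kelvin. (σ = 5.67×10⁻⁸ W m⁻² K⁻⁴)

d = 1.03×10⁹ km = 1.03×10¹² m.
Flux: S = L/(4πd²) = 1.45×10²⁶/(4π×(1.03×10¹²)²) = 10.9 W m⁻².
Energy balance: absorbed = emitted ⇒ πR²·S(1−A) = 4πR²·σT_eq⁴, so T_eq⁴ = S(1−A)/(4σ).
T_eq = [10.9 × 0.64 / (4 × 5.67×10⁻⁸)]^(1/4) = (3.07×10⁷)^(1/4) = 74.4 K.

T_eq ≈ 74.4 K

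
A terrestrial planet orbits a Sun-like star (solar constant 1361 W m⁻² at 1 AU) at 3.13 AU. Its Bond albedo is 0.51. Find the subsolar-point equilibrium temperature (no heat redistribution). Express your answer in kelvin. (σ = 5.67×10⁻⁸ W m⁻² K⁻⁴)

Flux at 3.13 AU: S = 1361/3.13² = 139 W m⁻².
At the subsolar point the surface absorbs S(1−A) and emits σT⁴ per unit area — no factor of 4, since only the local patch is in balance.
T = [139 × 0.49 / 5.67×10⁻⁸]^(1/4) = (1.20×10⁹)^(1/4) = 186 K.

T_ss ≈ 186 K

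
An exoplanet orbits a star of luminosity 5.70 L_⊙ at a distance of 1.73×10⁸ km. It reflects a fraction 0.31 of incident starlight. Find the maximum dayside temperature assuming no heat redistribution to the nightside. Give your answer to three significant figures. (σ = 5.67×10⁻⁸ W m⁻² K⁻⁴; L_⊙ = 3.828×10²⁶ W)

d = 1.73×10⁸ km = 1.73×10¹¹ m.
L = 5.70 × 3.828×10²⁶ = 2.18×10²⁷ W.
Flux: S = L/(4πd²) = 2.18×10²⁷/(4π×(1.73×10¹¹)²) = 5800 W m⁻².
With no redistribution each surface element balances locally: S(1−A) = σT⁴.
T = [5800 × 0.69 / 5.67×10⁻⁸]^(1/4) = (7.06×10¹⁰)^(1/4) = 515 K.

T_ss ≈ 515 K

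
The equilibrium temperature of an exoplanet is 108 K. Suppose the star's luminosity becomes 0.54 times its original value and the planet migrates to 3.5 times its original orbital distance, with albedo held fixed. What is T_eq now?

T_eq ∝ L^(1/4) · d^(−1/2).
T′ = 108 × 0.54^(1/4) / 3.5^(1/2) = 49.5 K.

T_eq ≈ 49.5 K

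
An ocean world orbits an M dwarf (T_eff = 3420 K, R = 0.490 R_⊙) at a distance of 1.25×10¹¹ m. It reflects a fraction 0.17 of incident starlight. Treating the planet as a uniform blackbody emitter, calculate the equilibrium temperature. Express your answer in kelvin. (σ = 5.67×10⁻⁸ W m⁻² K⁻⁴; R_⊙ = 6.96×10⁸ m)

R_⋆ = 0.490 × 6.96×10⁸ = 3.41×10⁸ m.
L = 4πR_⋆²σT_⋆⁴ = 4π(3.41×10⁸)² × 5.67×10⁻⁸ × (3420)⁴ = 1.13×10²⁵ W.
S = L/(4πd²) = 57.7 W m⁻².
Energy balance: absorbed = emitted ⇒ πR²·S(1−A) = 4πR²·σT_eq⁴, so T_eq⁴ = S(1−A)/(4σ).
T_eq = [57.7 × 0.83 / (4 × 5.67×10⁻⁸)]^(1/4) = (2.11×10⁸)^(1/4) = 121 K.

T_eq ≈ 121 K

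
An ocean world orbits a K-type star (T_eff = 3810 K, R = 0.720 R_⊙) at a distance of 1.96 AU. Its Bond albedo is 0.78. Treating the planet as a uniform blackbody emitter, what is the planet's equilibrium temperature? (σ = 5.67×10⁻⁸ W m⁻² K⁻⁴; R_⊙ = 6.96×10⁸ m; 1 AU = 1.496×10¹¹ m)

T_eq ≈ 76.3 K

R_⋆ = 0.720 × 6.96×10⁸ = 5.01×10⁸ m.
d = 1.96 AU = 2.93×10¹¹ m.
L = 4πR_⋆²σT_⋆⁴ = 4π(5.01×10⁸)² × 5.67×10⁻⁸ × (3810)⁴ = 3.77×10²⁵ W.
S = L/(4πd²) = 34.9 W m⁻².
Energy balance: absorbed = emitted ⇒ πR²·S(1−A) = 4πR²·σT_eq⁴, so T_eq⁴ = S(1−A)/(4σ).
T_eq = [34.9 × 0.22 / (4 × 5.67×10⁻⁸)]^(1/4) = (3.39×10⁷)^(1/4) = 76.3 K.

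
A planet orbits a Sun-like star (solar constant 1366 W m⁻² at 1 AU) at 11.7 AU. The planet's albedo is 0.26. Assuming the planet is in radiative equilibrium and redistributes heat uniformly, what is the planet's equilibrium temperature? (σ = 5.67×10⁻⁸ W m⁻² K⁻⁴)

Flux at 11.7 AU: S = 1366/11.7² = 9.98 W m⁻².
Energy balance: absorbed = emitted ⇒ πR²·S(1−A) = 4πR²·σT_eq⁴, so T_eq⁴ = S(1−A)/(4σ).
T_eq = [9.98 × 0.74 / (4 × 5.67×10⁻⁸)]^(1/4) = (3.26×10⁷)^(1/4) = 75.5 K.

T_eq ≈ 75.5 K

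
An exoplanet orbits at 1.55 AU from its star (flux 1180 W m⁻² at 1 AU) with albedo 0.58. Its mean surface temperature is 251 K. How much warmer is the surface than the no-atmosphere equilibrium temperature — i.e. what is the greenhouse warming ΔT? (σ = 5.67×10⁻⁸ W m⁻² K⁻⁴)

ΔT ≈ 77.3 K

S = 1180/1.55² = 491.2 W m⁻².
T_eq = [S(1−A)/(4σ)]^(1/4) = [491.2×0.42/(4×5.67×10⁻⁸)]^(1/4) = 173.7 K.
ΔT = T_surf − T_eq = 251 − 173.7.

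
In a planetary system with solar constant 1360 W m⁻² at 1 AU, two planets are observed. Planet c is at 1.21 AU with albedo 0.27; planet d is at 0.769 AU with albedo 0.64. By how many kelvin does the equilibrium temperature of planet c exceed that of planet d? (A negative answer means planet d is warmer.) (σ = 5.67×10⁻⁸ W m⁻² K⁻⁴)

ΔT ≈ -12.0 K

T_eq = [S₀(1−A)/(4σd²)]^(1/4), so T ∝ (1−A)^(1/4) / √d.
T₁ = [1360×0.73/(4×5.67×10⁻⁸×1.21²)]^(1/4) = 233.84 K.
T₂ = [1360×0.36/(4×5.67×10⁻⁸×0.769²)]^(1/4) = 245.80 K.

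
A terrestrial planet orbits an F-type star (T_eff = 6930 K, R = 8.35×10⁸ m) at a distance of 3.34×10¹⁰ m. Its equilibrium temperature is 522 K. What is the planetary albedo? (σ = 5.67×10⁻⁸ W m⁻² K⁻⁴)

L = 4πR_⋆²σT_⋆⁴ = 4π(8.35×10⁸)² × 5.67×10⁻⁸ × (6930)⁴ = 1.15×10²⁷ W.
S = L/(4πd²) = 8.17×10⁴ W m⁻².
From T_eq⁴ = S(1−A)/(4σ): 1−A = 4σT_eq⁴/S.
1−A = 4 × 5.67×10⁻⁸ × (522)⁴ / 8.17×10⁴ = 0.206.

A ≈ 0.79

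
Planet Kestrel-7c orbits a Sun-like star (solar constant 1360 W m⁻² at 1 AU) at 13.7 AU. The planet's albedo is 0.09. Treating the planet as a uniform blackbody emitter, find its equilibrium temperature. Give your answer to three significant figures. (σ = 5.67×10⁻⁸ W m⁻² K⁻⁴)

T_eq ≈ 73.4 K

Flux at 13.7 AU: S = 1360/13.7² = 7.25 W m⁻².
Energy balance: absorbed = emitted ⇒ πR²·S(1−A) = 4πR²·σT_eq⁴, so T_eq⁴ = S(1−A)/(4σ).
T_eq = [7.25 × 0.91 / (4 × 5.67×10⁻⁸)]^(1/4) = (2.91×10⁷)^(1/4) = 73.4 K.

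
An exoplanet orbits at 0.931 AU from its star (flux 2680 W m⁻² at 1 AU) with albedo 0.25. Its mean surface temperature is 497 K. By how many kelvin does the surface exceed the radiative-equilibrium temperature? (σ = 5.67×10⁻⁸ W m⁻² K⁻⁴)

S = 2680/0.931² = 3092 W m⁻².
T_eq = [S(1−A)/(4σ)]^(1/4) = [3092×0.75/(4×5.67×10⁻⁸)]^(1/4) = 318.0 K.
ΔT = T_surf − T_eq = 497 − 318.0.

ΔT ≈ 179.0 K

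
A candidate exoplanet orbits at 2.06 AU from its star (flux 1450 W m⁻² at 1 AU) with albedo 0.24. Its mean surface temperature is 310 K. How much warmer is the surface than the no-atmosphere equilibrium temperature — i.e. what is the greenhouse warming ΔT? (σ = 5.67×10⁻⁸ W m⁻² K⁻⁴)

S = 1450/2.06² = 341.7 W m⁻².
T_eq = [S(1−A)/(4σ)]^(1/4) = [341.7×0.76/(4×5.67×10⁻⁸)]^(1/4) = 184.0 K.
ΔT = T_surf − T_eq = 310 − 184.0.

ΔT ≈ 126.0 K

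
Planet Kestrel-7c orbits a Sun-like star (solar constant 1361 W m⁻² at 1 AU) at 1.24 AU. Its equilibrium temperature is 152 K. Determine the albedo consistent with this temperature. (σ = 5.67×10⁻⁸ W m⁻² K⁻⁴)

A ≈ 0.86

Flux at 1.24 AU: S = 1361/1.24² = 885 W m⁻².
From T_eq⁴ = S(1−A)/(4σ): 1−A = 4σT_eq⁴/S.
1−A = 4 × 5.67×10⁻⁸ × (152)⁴ / 885 = 0.137.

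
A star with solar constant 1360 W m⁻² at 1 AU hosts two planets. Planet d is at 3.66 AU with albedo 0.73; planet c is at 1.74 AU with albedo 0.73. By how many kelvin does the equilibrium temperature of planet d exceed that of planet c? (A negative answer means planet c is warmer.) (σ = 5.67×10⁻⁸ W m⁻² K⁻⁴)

T_eq = [S₀(1−A)/(4σd²)]^(1/4), so T ∝ (1−A)^(1/4) / √d.
T₁ = [1360×0.27/(4×5.67×10⁻⁸×3.66²)]^(1/4) = 104.85 K.
T₂ = [1360×0.27/(4×5.67×10⁻⁸×1.74²)]^(1/4) = 152.07 K.

ΔT ≈ -47.2 K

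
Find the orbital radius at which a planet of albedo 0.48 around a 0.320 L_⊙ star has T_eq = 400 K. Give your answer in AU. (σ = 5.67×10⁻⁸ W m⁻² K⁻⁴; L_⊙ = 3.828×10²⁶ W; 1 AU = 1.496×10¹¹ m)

L = 0.320 × 3.828×10²⁶ = 1.22×10²⁶ W.
From T_eq⁴ = L(1−A)/(16πσd²): d = √[L(1−A)/(16πσT_eq⁴)].
d = √[1.22×10²⁶ × 0.52 / (16π × 5.67×10⁻⁸ × (400)⁴)] = 2.95×10¹⁰ m = 0.198 AU.

d ≈ 0.198 AU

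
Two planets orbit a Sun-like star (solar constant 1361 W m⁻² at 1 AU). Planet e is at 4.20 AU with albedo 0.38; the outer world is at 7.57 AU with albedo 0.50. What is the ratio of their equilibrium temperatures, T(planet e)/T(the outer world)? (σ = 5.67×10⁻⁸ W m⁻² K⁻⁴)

T_eq = [S₀(1−A)/(4σd²)]^(1/4), so T ∝ (1−A)^(1/4) / √d.
T₁ = [1361×0.62/(4×5.67×10⁻⁸×4.20²)]^(1/4) = 120.51 K.
T₂ = [1361×0.50/(4×5.67×10⁻⁸×7.57²)]^(1/4) = 85.06 K.

T₁/T₂ ≈ 1.417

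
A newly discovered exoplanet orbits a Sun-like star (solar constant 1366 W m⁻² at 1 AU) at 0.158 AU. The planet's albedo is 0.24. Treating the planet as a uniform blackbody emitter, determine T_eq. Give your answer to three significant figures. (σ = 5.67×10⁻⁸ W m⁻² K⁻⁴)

Flux at 0.158 AU: S = 1366/0.158² = 5.47×10⁴ W m⁻².
Energy balance: absorbed = emitted ⇒ πR²·S(1−A) = 4πR²·σT_eq⁴, so T_eq⁴ = S(1−A)/(4σ).
T_eq = [5.47×10⁴ × 0.76 / (4 × 5.67×10⁻⁸)]^(1/4) = (1.83×10¹¹)^(1/4) = 654 K.

T_eq ≈ 654 K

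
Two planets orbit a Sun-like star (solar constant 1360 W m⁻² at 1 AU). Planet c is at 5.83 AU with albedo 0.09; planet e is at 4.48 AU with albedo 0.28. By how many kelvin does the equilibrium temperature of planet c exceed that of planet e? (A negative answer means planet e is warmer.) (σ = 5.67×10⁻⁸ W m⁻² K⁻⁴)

ΔT ≈ -8.5 K

T_eq = [S₀(1−A)/(4σd²)]^(1/4), so T ∝ (1−A)^(1/4) / √d.
T₁ = [1360×0.91/(4×5.67×10⁻⁸×5.83²)]^(1/4) = 112.56 K.
T₂ = [1360×0.72/(4×5.67×10⁻⁸×4.48²)]^(1/4) = 121.11 K.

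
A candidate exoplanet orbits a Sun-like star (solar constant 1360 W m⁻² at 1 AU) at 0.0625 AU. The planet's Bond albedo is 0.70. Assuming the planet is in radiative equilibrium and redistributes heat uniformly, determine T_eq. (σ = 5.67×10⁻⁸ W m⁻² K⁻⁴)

Flux at 0.0625 AU: S = 1360/0.0625² = 3.48×10⁵ W m⁻².
Energy balance: absorbed = emitted ⇒ πR²·S(1−A) = 4πR²·σT_eq⁴, so T_eq⁴ = S(1−A)/(4σ).
T_eq = [3.48×10⁵ × 0.30 / (4 × 5.67×10⁻⁸)]^(1/4) = (4.61×10¹¹)^(1/4) = 824 K.

T_eq ≈ 824 K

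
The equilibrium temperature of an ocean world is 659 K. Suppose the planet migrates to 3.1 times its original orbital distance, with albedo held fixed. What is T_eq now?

T_eq ≈ 374 K

T_eq ∝ L^(1/4) · d^(−1/2).
T′ = 659 / 3.1^(1/2) = 374 K.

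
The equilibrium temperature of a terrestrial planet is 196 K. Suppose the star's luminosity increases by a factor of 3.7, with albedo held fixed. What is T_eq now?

T_eq ∝ L^(1/4) · d^(−1/2).
T′ = 196 × 3.7^(1/4) = 272 K.

T_eq ≈ 272 K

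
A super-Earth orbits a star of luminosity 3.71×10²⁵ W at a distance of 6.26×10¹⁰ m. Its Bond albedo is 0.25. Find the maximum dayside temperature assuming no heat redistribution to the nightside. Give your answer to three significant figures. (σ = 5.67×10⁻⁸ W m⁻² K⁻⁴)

Flux: S = L/(4πd²) = 3.71×10²⁵/(4π×(6.26×10¹⁰)²) = 753 W m⁻².
With no redistribution each surface element balances locally: S(1−A) = σT⁴.
T = [753 × 0.75 / 5.67×10⁻⁸]^(1/4) = (9.97×10⁹)^(1/4) = 316 K.

T_ss ≈ 316 K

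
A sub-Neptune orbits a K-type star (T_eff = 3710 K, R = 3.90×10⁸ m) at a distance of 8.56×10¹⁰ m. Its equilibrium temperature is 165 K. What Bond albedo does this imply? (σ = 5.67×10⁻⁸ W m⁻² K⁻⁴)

L = 4πR_⋆²σT_⋆⁴ = 4π(3.90×10⁸)² × 5.67×10⁻⁸ × (3710)⁴ = 2.05×10²⁵ W.
S = L/(4πd²) = 223 W m⁻².
From T_eq⁴ = S(1−A)/(4σ): 1−A = 4σT_eq⁴/S.
1−A = 4 × 5.67×10⁻⁸ × (165)⁴ / 223 = 0.754.

A ≈ 0.25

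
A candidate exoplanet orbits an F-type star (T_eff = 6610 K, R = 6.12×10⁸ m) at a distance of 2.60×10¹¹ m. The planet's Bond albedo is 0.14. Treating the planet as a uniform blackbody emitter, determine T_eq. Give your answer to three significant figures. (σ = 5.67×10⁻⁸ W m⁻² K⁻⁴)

T_eq ≈ 218 K

L = 4πR_⋆²σT_⋆⁴ = 4π(6.12×10⁸)² × 5.67×10⁻⁸ × (6610)⁴ = 5.09×10²⁶ W.
S = L/(4πd²) = 600 W m⁻².
Energy balance: absorbed = emitted ⇒ πR²·S(1−A) = 4πR²·σT_eq⁴, so T_eq⁴ = S(1−A)/(4σ).
T_eq = [600 × 0.86 / (4 × 5.67×10⁻⁸)]^(1/4) = (2.27×10⁹)^(1/4) = 218 K.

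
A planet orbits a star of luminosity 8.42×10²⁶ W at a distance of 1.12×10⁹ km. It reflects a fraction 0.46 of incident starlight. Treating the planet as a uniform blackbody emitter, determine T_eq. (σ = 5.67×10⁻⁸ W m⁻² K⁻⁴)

T_eq ≈ 106 K

d = 1.12×10⁹ km = 1.12×10¹² m.
Flux: S = L/(4πd²) = 8.42×10²⁶/(4π×(1.12×10¹²)²) = 53.4 W m⁻².
Energy balance: absorbed = emitted ⇒ πR²·S(1−A) = 4πR²·σT_eq⁴, so T_eq⁴ = S(1−A)/(4σ).
T_eq = [53.4 × 0.54 / (4 × 5.67×10⁻⁸)]^(1/4) = (1.27×10⁸)^(1/4) = 106 K.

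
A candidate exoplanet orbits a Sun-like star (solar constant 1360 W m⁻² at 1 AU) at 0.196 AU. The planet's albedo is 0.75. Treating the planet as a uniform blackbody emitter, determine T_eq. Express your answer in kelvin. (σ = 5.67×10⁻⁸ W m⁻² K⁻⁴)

T_eq ≈ 444 K

Flux at 0.196 AU: S = 1360/0.196² = 3.54×10⁴ W m⁻².
Energy balance: absorbed = emitted ⇒ πR²·S(1−A) = 4πR²·σT_eq⁴, so T_eq⁴ = S(1−A)/(4σ).
T_eq = [3.54×10⁴ × 0.25 / (4 × 5.67×10⁻⁸)]^(1/4) = (3.90×10¹⁰)^(1/4) = 444 K.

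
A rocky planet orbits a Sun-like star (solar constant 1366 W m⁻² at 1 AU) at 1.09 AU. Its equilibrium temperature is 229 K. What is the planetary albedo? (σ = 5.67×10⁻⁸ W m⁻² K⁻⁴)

Flux at 1.09 AU: S = 1366/1.09² = 1150 W m⁻².
From T_eq⁴ = S(1−A)/(4σ): 1−A = 4σT_eq⁴/S.
1−A = 4 × 5.67×10⁻⁸ × (229)⁴ / 1150 = 0.542.

A ≈ 0.46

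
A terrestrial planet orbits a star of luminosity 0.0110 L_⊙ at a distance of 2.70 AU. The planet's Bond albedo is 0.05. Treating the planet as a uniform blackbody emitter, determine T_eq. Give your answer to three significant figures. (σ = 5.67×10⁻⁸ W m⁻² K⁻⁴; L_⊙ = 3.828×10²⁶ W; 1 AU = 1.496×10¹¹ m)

T_eq ≈ 54.2 K

d = 2.70 AU = 4.04×10¹¹ m.
L = 0.0110 × 3.828×10²⁶ = 4.21×10²⁴ W.
Flux: S = L/(4πd²) = 4.21×10²⁴/(4π×(4.04×10¹¹)²) = 2.05 W m⁻².
Energy balance: absorbed = emitted ⇒ πR²·S(1−A) = 4πR²·σT_eq⁴, so T_eq⁴ = S(1−A)/(4σ).
T_eq = [2.05 × 0.95 / (4 × 5.67×10⁻⁸)]^(1/4) = (8.60×10⁶)^(1/4) = 54.2 K.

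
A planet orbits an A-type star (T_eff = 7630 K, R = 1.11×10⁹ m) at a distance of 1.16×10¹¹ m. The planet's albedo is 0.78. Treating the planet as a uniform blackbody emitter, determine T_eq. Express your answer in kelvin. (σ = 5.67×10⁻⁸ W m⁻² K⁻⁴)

L = 4πR_⋆²σT_⋆⁴ = 4π(1.11×10⁹)² × 5.67×10⁻⁸ × (7630)⁴ = 2.98×10²⁷ W.
S = L/(4πd²) = 1.76×10⁴ W m⁻².
Energy balance: absorbed = emitted ⇒ πR²·S(1−A) = 4πR²·σT_eq⁴, so T_eq⁴ = S(1−A)/(4σ).
T_eq = [1.76×10⁴ × 0.22 / (4 × 5.67×10⁻⁸)]^(1/4) = (1.71×10¹⁰)^(1/4) = 361 K.

T_eq ≈ 361 K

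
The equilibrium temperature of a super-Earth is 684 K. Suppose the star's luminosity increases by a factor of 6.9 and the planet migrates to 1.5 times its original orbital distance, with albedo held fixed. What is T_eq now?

T_eq ∝ L^(1/4) · d^(−1/2).
T′ = 684 × 6.9^(1/4) / 1.5^(1/2) = 905 K.

T_eq ≈ 905 K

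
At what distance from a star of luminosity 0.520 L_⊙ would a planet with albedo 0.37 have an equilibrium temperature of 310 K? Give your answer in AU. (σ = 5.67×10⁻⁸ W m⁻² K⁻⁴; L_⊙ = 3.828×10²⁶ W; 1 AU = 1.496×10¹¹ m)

d ≈ 0.461 AU

L = 0.520 × 3.828×10²⁶ = 1.99×10²⁶ W.
From T_eq⁴ = L(1−A)/(16πσd²): d = √[L(1−A)/(16πσT_eq⁴)].
d = √[1.99×10²⁶ × 0.63 / (16π × 5.67×10⁻⁸ × (310)⁴)] = 6.90×10¹⁰ m = 0.461 AU.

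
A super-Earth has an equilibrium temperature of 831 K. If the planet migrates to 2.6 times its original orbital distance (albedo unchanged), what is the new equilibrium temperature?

T_eq ∝ L^(1/4) · d^(−1/2).
T′ = 831 / 2.6^(1/2) = 515 K.

T_eq ≈ 515 K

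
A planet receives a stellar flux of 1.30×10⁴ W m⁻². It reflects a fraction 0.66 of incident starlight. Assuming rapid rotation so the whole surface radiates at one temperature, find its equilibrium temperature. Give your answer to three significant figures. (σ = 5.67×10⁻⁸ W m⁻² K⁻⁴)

T_eq ≈ 374 K

Energy balance: absorbed = emitted ⇒ πR²·S(1−A) = 4πR²·σT_eq⁴, so T_eq⁴ = S(1−A)/(4σ).
T_eq = [1.30×10⁴ × 0.34 / (4 × 5.67×10⁻⁸)]^(1/4) = (1.95×10¹⁰)^(1/4) = 374 K.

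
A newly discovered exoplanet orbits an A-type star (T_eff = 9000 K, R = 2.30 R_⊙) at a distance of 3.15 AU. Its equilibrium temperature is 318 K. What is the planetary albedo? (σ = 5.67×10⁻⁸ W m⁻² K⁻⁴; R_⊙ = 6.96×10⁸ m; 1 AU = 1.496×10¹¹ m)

R_⋆ = 2.30 × 6.96×10⁸ = 1.60×10⁹ m.
d = 3.15 AU = 4.71×10¹¹ m.
L = 4πR_⋆²σT_⋆⁴ = 4π(1.60×10⁹)² × 5.67×10⁻⁸ × (9000)⁴ = 1.20×10²⁸ W.
S = L/(4πd²) = 4290 W m⁻².
From T_eq⁴ = S(1−A)/(4σ): 1−A = 4σT_eq⁴/S.
1−A = 4 × 5.67×10⁻⁸ × (318)⁴ / 4290 = 0.540.

A ≈ 0.46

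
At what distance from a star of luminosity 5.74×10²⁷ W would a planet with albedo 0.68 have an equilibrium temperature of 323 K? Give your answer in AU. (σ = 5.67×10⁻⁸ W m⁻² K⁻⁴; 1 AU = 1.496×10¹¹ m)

From T_eq⁴ = L(1−A)/(16πσd²): d = √[L(1−A)/(16πσT_eq⁴)].
d = √[5.74×10²⁷ × 0.32 / (16π × 5.67×10⁻⁸ × (323)⁴)] = 2.43×10¹¹ m = 1.63 AU.

d ≈ 1.63 AU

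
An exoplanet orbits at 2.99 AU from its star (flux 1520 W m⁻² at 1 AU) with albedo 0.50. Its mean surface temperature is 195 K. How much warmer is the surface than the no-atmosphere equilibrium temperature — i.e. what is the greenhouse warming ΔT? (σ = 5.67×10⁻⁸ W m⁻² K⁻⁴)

ΔT ≈ 55.9 K

S = 1520/2.99² = 170.0 W m⁻².
T_eq = [S(1−A)/(4σ)]^(1/4) = [170.0×0.50/(4×5.67×10⁻⁸)]^(1/4) = 139.1 K.
ΔT = T_surf − T_eq = 195 − 139.1.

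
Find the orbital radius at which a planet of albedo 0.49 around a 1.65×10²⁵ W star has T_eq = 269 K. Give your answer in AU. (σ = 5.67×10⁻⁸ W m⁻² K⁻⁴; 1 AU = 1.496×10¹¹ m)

d ≈ 0.159 AU

From T_eq⁴ = L(1−A)/(16πσd²): d = √[L(1−A)/(16πσT_eq⁴)].
d = √[1.65×10²⁵ × 0.51 / (16π × 5.67×10⁻⁸ × (269)⁴)] = 2.37×10¹⁰ m = 0.159 AU.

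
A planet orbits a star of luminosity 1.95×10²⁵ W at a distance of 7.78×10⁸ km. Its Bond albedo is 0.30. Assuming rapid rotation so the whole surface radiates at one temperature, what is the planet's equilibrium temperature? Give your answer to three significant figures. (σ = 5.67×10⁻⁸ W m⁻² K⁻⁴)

d = 7.78×10⁸ km = 7.78×10¹¹ m.
Flux: S = L/(4πd²) = 1.95×10²⁵/(4π×(7.78×10¹¹)²) = 2.56 W m⁻².
Energy balance: absorbed = emitted ⇒ πR²·S(1−A) = 4πR²·σT_eq⁴, so T_eq⁴ = S(1−A)/(4σ).
T_eq = [2.56 × 0.70 / (4 × 5.67×10⁻⁸)]^(1/4) = (7.91×10⁶)^(1/4) = 53.0 K.

T_eq ≈ 53.0 K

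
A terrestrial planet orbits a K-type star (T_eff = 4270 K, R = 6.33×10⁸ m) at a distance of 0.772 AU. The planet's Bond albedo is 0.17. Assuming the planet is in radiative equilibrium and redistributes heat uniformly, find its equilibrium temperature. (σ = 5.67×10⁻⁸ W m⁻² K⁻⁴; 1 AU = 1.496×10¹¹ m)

T_eq ≈ 213 K

d = 0.772 AU = 1.15×10¹¹ m.
L = 4πR_⋆²σT_⋆⁴ = 4π(6.33×10⁸)² × 5.67×10⁻⁸ × (4270)⁴ = 9.49×10²⁵ W.
S = L/(4πd²) = 566 W m⁻².
Energy balance: absorbed = emitted ⇒ πR²·S(1−A) = 4πR²·σT_eq⁴, so T_eq⁴ = S(1−A)/(4σ).
T_eq = [566 × 0.83 / (4 × 5.67×10⁻⁸)]^(1/4) = (2.07×10⁹)^(1/4) = 213 K.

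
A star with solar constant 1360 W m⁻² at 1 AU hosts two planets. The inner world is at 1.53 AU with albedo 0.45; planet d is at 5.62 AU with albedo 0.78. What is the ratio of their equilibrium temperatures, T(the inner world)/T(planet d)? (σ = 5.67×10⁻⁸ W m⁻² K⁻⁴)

T_eq = [S₀(1−A)/(4σd²)]^(1/4), so T ∝ (1−A)^(1/4) / √d.
T₁ = [1360×0.55/(4×5.67×10⁻⁸×1.53²)]^(1/4) = 193.74 K.
T₂ = [1360×0.22/(4×5.67×10⁻⁸×5.62²)]^(1/4) = 80.39 K.

T₁/T₂ ≈ 2.410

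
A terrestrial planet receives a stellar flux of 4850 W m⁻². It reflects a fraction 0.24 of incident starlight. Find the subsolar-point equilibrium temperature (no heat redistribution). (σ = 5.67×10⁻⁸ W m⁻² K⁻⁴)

At the subsolar point the surface absorbs S(1−A) and emits σT⁴ per unit area — no factor of 4, since only the local patch is in balance.
T = [4850 × 0.76 / 5.67×10⁻⁸]^(1/4) = (6.50×10¹⁰)^(1/4) = 505 K.

T_ss ≈ 505 K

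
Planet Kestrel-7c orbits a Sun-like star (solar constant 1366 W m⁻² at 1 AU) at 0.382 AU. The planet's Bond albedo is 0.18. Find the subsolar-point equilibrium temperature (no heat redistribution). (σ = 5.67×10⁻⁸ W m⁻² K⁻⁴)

Flux at 0.382 AU: S = 1366/0.382² = 9360 W m⁻².
At the subsolar point the surface absorbs S(1−A) and emits σT⁴ per unit area — no factor of 4, since only the local patch is in balance.
T = [9360 × 0.82 / 5.67×10⁻⁸]^(1/4) = (1.35×10¹¹)^(1/4) = 607 K.

T_ss ≈ 607 K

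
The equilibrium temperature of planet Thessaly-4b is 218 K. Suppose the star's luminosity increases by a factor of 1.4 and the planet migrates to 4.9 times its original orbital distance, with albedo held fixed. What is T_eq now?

T_eq ∝ L^(1/4) · d^(−1/2).
T′ = 218 × 1.4^(1/4) / 4.9^(1/2) = 107 K.

T_eq ≈ 107 K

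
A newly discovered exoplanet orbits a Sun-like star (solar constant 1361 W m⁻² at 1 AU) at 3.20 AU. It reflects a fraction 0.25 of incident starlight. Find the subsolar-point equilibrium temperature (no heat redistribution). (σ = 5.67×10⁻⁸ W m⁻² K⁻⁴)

T_ss ≈ 205 K

Flux at 3.20 AU: S = 1361/3.20² = 133 W m⁻².
At the subsolar point the surface absorbs S(1−A) and emits σT⁴ per unit area — no factor of 4, since only the local patch is in balance.
T = [133 × 0.75 / 5.67×10⁻⁸]^(1/4) = (1.76×10⁹)^(1/4) = 205 K.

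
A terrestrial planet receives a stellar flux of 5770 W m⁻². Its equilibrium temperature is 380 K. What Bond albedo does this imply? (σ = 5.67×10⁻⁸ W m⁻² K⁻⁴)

From T_eq⁴ = S(1−A)/(4σ): 1−A = 4σT_eq⁴/S.
1−A = 4 × 5.67×10⁻⁸ × (380)⁴ / 5770 = 0.820.

A ≈ 0.18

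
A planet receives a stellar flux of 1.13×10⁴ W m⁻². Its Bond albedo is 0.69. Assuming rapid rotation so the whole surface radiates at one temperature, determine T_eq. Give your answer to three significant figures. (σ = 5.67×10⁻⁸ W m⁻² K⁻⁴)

T_eq ≈ 353 K

Energy balance: absorbed = emitted ⇒ πR²·S(1−A) = 4πR²·σT_eq⁴, so T_eq⁴ = S(1−A)/(4σ).
T_eq = [1.13×10⁴ × 0.31 / (4 × 5.67×10⁻⁸)]^(1/4) = (1.54×10¹⁰)^(1/4) = 353 K.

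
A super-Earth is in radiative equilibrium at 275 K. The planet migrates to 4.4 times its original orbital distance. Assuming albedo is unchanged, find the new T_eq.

T_eq ≈ 131 K

T_eq ∝ L^(1/4) · d^(−1/2).
T′ = 275 / 4.4^(1/2) = 131 K.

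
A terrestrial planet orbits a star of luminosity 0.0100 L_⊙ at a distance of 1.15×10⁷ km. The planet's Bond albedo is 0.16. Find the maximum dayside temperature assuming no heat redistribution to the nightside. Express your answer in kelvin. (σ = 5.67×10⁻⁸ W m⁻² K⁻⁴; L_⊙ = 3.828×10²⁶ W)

T_ss ≈ 430 K

d = 1.15×10⁷ km = 1.15×10¹⁰ m.
L = 0.0100 × 3.828×10²⁶ = 3.83×10²⁴ W.
Flux: S = L/(4πd²) = 3.83×10²⁴/(4π×(1.15×10¹⁰)²) = 2300 W m⁻².
With no redistribution each surface element balances locally: S(1−A) = σT⁴.
T = [2300 × 0.84 / 5.67×10⁻⁸]^(1/4) = (3.41×10¹⁰)^(1/4) = 430 K.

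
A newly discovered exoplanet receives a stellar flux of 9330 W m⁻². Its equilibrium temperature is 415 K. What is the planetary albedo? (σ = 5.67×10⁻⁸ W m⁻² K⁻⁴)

From T_eq⁴ = S(1−A)/(4σ): 1−A = 4σT_eq⁴/S.
1−A = 4 × 5.67×10⁻⁸ × (415)⁴ / 9330 = 0.721.

A ≈ 0.28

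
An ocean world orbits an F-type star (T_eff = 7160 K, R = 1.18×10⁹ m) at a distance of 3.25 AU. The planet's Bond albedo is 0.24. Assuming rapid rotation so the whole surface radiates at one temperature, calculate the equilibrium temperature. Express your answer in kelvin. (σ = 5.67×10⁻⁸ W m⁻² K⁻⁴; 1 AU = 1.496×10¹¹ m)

d = 3.25 AU = 4.86×10¹¹ m.
L = 4πR_⋆²σT_⋆⁴ = 4π(1.18×10⁹)² × 5.67×10⁻⁸ × (7160)⁴ = 2.61×10²⁷ W.
S = L/(4πd²) = 878 W m⁻².
Energy balance: absorbed = emitted ⇒ πR²·S(1−A) = 4πR²·σT_eq⁴, so T_eq⁴ = S(1−A)/(4σ).
T_eq = [878 × 0.76 / (4 × 5.67×10⁻⁸)]^(1/4) = (2.94×10⁹)^(1/4) = 233 K.

T_eq ≈ 233 K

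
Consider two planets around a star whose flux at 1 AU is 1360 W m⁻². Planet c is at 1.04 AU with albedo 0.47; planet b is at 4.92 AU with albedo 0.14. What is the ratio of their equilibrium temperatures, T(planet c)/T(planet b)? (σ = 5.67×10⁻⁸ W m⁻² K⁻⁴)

T_eq = [S₀(1−A)/(4σd²)]^(1/4), so T ∝ (1−A)^(1/4) / √d.
T₁ = [1360×0.53/(4×5.67×10⁻⁸×1.04²)]^(1/4) = 232.82 K.
T₂ = [1360×0.86/(4×5.67×10⁻⁸×4.92²)]^(1/4) = 120.81 K.

T₁/T₂ ≈ 1.927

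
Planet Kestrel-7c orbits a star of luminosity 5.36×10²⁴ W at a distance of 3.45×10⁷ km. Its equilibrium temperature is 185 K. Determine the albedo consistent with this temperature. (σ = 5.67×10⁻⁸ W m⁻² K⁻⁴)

d = 3.45×10⁷ km = 3.45×10¹⁰ m.
Flux: S = L/(4πd²) = 5.36×10²⁴/(4π×(3.45×10¹⁰)²) = 358 W m⁻².
From T_eq⁴ = S(1−A)/(4σ): 1−A = 4σT_eq⁴/S.
1−A = 4 × 5.67×10⁻⁸ × (185)⁴ / 358 = 0.741.

A ≈ 0.26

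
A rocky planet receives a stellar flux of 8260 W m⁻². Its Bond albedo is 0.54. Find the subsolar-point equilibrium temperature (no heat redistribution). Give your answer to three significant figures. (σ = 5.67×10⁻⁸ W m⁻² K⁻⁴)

T_ss ≈ 509 K

At the subsolar point the surface absorbs S(1−A) and emits σT⁴ per unit area — no factor of 4, since only the local patch is in balance.
T = [8260 × 0.46 / 5.67×10⁻⁸]^(1/4) = (6.70×10¹⁰)^(1/4) = 509 K.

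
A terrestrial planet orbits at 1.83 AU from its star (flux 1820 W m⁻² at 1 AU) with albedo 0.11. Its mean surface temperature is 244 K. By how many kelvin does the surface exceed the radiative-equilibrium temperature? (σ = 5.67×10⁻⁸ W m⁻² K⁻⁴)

S = 1820/1.83² = 543.5 W m⁻².
T_eq = [S(1−A)/(4σ)]^(1/4) = [543.5×0.89/(4×5.67×10⁻⁸)]^(1/4) = 214.9 K.
ΔT = T_surf − T_eq = 244 − 214.9.

ΔT ≈ 29.1 K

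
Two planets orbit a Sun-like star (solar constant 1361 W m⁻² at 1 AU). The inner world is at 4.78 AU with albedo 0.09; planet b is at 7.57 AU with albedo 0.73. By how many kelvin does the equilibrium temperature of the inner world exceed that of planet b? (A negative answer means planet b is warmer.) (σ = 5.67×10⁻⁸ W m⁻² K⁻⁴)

ΔT ≈ 51.4 K

T_eq = [S₀(1−A)/(4σd²)]^(1/4), so T ∝ (1−A)^(1/4) / √d.
T₁ = [1361×0.91/(4×5.67×10⁻⁸×4.78²)]^(1/4) = 124.34 K.
T₂ = [1361×0.27/(4×5.67×10⁻⁸×7.57²)]^(1/4) = 72.92 K.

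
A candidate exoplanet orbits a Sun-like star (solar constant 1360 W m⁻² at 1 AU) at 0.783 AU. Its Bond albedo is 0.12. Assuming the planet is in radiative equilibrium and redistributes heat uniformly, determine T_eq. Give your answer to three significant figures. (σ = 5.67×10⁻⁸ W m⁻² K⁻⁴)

Flux at 0.783 AU: S = 1360/0.783² = 2220 W m⁻².
Energy balance: absorbed = emitted ⇒ πR²·S(1−A) = 4πR²·σT_eq⁴, so T_eq⁴ = S(1−A)/(4σ).
T_eq = [2220 × 0.88 / (4 × 5.67×10⁻⁸)]^(1/4) = (8.61×10⁹)^(1/4) = 305 K.

T_eq ≈ 305 K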